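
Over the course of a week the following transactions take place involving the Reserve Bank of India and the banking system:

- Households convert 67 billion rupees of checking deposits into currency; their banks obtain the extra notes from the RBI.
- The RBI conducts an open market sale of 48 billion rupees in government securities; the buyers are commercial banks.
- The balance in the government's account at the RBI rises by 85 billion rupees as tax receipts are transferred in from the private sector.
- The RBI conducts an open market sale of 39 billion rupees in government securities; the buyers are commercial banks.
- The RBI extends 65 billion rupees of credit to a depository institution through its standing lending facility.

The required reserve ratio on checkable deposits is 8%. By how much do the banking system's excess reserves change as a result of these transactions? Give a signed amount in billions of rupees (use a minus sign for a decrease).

Currency withdrawal 67 billion rupees: reserves −67B, deposits −67B.
OMO sale (to banks) 48 billion rupees: reserves −48B, deposits 0.
Government account inflow 85 billion rupees: reserves −85B, deposits −85B.
OMO sale (to banks) 39 billion rupees: reserves −39B, deposits 0.
Discount-window loan 65 billion rupees: reserves +65B, deposits 0.
Totals: Δreserves = −174B, Δdeposits = −152B.
Δrequired reserves = 8% × −152B = −12.16B.
Δexcess reserves = Δreserves − Δrequired = −174B − (−12.16B) = -161.84 billion.

-161.84 billion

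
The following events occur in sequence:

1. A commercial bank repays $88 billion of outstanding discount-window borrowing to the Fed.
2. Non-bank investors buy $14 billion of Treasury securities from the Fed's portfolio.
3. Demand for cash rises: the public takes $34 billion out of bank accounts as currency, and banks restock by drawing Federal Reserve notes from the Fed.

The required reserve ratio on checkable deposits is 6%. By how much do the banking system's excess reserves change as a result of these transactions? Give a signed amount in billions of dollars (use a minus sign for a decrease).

-$133.12 billion

Discount-window repayment $88 billion: reserves −$88B, deposits 0.
Asset sale (to non-banks) $14 billion: reserves −$14B, deposits −$14B.
Currency withdrawal $34 billion: reserves −$34B, deposits −$34B.
Totals: Δreserves = −$136B, Δdeposits = −$48B.
Δrequired reserves = 6% × −$48B = −$2.88B.
Δexcess reserves = Δreserves − Δrequired = −$136B − (−$2.88B) = -$133.12 billion.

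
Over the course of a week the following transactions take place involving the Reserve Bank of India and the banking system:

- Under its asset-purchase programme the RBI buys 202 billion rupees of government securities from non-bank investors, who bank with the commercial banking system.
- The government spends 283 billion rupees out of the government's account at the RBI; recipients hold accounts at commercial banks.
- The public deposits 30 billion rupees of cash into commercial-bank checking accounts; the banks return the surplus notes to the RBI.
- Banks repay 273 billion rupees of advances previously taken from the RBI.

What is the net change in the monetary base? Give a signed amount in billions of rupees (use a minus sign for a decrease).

Asset purchase (from non-banks) 202 billion rupees: RBI balance sheet expands → +202B.
Government spending 283 billion rupees: a non-base liability converts back to reserves → +283B.
Currency deposit 30 billion rupees: just a shift between currency and reserves — both are base money → 0.
Discount-window repayment 273 billion rupees: RBI balance sheet contracts → −273B.
Net: 202 + 283 + 0 − 273 = +212 billion.

+212 billion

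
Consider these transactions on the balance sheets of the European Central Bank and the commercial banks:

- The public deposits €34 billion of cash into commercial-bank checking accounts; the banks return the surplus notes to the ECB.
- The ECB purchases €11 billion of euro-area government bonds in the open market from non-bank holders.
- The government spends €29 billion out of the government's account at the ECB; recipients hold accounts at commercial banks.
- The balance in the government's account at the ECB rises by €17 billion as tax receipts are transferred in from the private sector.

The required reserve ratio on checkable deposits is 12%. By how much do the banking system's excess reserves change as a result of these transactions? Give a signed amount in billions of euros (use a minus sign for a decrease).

Currency deposit €34 billion: reserves +€34B, deposits +€34B.
Asset purchase (from non-banks) €11 billion: reserves +€11B, deposits +€11B.
Government spending €29 billion: reserves +€29B, deposits +€29B.
Government account inflow €17 billion: reserves −€17B, deposits −€17B.
Totals: Δreserves = +€57B, Δdeposits = +€57B.
Δrequired reserves = 12% × +€57B = +€6.84B.
Δexcess reserves = Δreserves − Δrequired = +€57B − (+€6.84B) = +€50.16 billion.

+€50.16 billion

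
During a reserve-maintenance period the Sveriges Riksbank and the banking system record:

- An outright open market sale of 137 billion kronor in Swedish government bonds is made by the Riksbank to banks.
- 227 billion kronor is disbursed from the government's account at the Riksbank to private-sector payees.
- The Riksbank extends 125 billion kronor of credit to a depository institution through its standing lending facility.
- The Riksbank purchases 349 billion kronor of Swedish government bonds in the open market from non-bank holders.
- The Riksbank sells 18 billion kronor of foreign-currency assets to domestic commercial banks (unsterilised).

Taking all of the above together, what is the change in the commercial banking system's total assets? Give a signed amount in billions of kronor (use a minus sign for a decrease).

+701 billion

OMO sale (to banks) 137 billion kronor: just an asset swap on bank balance sheets → 0.
Government spending 227 billion kronor: bank balance sheets expand → +227B.
Discount-window loan 125 billion kronor: bank balance sheets expand → +125B.
Asset purchase (from non-banks) 349 billion kronor: bank balance sheets expand → +349B.
FX sale 18 billion kronor: just an asset swap on bank balance sheets → 0.
Net: 0 + 227 + 125 + 349 + 0 = +701 billion.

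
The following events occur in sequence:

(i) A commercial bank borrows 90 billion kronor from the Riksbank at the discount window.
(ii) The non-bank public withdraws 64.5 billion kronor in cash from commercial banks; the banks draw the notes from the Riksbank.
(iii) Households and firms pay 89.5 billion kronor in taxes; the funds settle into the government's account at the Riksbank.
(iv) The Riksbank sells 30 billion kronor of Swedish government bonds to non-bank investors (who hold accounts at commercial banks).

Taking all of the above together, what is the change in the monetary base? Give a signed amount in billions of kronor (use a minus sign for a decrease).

Discount-window loan 90 billion kronor: Riksbank balance sheet expands → +90B.
Currency withdrawal 64.5 billion kronor: just a shift between currency and reserves — both are base money → 0.
Government account inflow 89.5 billion kronor: reserves shift to a non-base liability → −89.5B.
Asset sale (to non-banks) 30 billion kronor: Riksbank balance sheet contracts → −30B.
Net: 90 + 0 − 89.5 − 30 = -29.5 billion.

-29.5 billion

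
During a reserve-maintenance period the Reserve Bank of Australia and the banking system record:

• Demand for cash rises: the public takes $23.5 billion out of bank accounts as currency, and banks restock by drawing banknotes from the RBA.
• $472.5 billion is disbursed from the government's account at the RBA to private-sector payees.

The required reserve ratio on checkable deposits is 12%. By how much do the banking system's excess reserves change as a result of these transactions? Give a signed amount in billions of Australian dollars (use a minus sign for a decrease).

Currency withdrawal $23.5 billion: reserves −$23.5B, deposits −$23.5B.
Government spending $472.5 billion: reserves +$472.5B, deposits +$472.5B.
Totals: Δreserves = +$449B, Δdeposits = +$449B.
Δrequired reserves = 12% × +$449B = +$53.88B.
Δexcess reserves = Δreserves − Δrequired = +$449B − (+$53.88B) = +$395.12 billion.

+$395.12 billion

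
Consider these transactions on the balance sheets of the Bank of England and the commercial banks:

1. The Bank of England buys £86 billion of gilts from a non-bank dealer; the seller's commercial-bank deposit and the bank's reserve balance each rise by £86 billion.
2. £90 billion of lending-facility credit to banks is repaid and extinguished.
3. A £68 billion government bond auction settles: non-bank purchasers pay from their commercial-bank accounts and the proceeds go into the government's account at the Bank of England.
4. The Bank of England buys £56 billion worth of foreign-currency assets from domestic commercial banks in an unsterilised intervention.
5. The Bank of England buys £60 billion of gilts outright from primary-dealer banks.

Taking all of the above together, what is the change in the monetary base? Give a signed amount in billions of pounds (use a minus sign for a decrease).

+£44 billion

Bank of England balance sheet:
  Assets:      Securities +£146B, Loans to banks −£90B, Foreign assets +£56B
  Liabilities: Bank reserves +£44B, Government deposits +£68B
Commercial banking system:
  Assets:      Reserves at CB +£44B, Securities −£60B, Foreign assets −£56B
  Liabilities: Checkable deposits +£18B, Borrowings from CB −£90B
Monetary base = currency + reserves: 0 + (+£44B) = +£44 billion.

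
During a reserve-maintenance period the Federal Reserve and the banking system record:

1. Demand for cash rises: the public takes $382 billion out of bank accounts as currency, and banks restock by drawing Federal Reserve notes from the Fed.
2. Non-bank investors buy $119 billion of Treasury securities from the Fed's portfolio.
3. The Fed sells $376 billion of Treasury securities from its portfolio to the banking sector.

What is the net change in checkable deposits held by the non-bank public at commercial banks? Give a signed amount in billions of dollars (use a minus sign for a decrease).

Currency withdrawal $382 billion: non-bank counterparties' bank balances fall → −$382B.
Asset sale (to non-banks) $119 billion: non-bank counterparties' bank balances fall → −$119B.
OMO sale (to banks) $376 billion: the counterparty is a bank, so public deposits are unchanged → 0.
Net: −382 − 119 + 0 = -$501 billion.

-$501 billion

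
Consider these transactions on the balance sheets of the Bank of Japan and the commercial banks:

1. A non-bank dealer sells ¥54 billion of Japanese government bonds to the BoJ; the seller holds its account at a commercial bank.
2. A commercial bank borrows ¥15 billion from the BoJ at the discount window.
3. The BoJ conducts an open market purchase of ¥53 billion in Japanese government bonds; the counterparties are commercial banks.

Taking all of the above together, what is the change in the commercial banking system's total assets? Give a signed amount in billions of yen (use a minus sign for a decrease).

+¥69 billion

Asset purchase (from non-banks) ¥54 billion: bank balance sheets expand → +¥54B.
Discount-window loan ¥15 billion: bank balance sheets expand → +¥15B.
OMO purchase (from banks) ¥53 billion: just an asset swap on bank balance sheets → 0.
Net: 54 + 15 + 0 = +¥69 billion.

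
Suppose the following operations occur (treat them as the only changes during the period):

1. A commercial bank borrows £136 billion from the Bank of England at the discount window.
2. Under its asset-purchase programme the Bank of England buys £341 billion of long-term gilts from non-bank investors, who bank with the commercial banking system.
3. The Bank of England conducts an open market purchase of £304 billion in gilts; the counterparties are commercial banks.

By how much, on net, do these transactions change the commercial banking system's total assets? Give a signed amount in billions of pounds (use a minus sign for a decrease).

+£477 billion

Bank of England balance sheet:
  Assets:      Securities +£645B, Loans to banks +£136B
  Liabilities: Bank reserves +£781B
Commercial banking system:
  Assets:      Reserves at CB +£781B, Securities −£304B
  Liabilities: Checkable deposits +£341B, Borrowings from CB +£136B
Change in total bank assets = +£477 billion.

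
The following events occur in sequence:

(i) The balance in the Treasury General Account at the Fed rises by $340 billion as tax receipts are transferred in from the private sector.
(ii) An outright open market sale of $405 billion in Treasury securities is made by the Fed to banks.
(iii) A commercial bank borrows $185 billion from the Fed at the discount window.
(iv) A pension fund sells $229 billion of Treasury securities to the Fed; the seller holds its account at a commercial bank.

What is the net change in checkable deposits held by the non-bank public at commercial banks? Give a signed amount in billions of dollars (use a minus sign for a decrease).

-$111 billion

Fed balance sheet:
  Assets:      Securities −$176B, Loans to banks +$185B
  Liabilities: Bank reserves −$331B, Government deposits +$340B
Commercial banking system:
  Assets:      Reserves at CB −$331B, Securities +$405B
  Liabilities: Checkable deposits −$111B, Borrowings from CB +$185B
So the change in checkable deposits held by the non-bank public at commercial banks is -$111 billion.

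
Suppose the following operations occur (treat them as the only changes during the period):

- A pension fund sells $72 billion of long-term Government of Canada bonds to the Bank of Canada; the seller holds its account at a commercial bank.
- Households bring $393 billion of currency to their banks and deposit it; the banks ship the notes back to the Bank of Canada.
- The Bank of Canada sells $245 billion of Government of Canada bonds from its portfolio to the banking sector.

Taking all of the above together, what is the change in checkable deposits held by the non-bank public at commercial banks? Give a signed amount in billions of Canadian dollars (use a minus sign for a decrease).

Asset purchase (from non-banks) $72 billion: non-bank counterparties' bank balances rise → +$72B.
Currency deposit $393 billion: non-bank counterparties' bank balances rise → +$393B.
OMO sale (to banks) $245 billion: the counterparty is a bank, so public deposits are unchanged → 0.
Net: 72 + 393 + 0 = +$465 billion.

+$465 billion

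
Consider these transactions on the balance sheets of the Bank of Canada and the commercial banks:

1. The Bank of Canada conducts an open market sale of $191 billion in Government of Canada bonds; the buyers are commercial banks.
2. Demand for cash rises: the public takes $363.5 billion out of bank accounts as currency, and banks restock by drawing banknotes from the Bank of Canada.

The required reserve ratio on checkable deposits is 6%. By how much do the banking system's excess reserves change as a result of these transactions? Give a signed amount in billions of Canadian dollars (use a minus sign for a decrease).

-$532.69 billion

OMO sale (to banks) $191 billion: reserves −$191B, deposits 0.
Currency withdrawal $363.5 billion: reserves −$363.5B, deposits −$363.5B.
Totals: Δreserves = −$554.5B, Δdeposits = −$363.5B.
Δrequired reserves = 6% × −$363.5B = −$21.81B.
Δexcess reserves = Δreserves − Δrequired = −$554.5B − (−$21.81B) = -$532.69 billion.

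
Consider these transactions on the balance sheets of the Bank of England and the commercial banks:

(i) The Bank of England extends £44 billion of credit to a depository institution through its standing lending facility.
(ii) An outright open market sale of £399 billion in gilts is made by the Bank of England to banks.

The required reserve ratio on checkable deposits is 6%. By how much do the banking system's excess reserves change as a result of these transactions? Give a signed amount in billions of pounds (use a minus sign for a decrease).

Discount-window loan £44 billion: reserves +£44B, deposits 0.
OMO sale (to banks) £399 billion: reserves −£399B, deposits 0.
Totals: Δreserves = −£355B, Δdeposits = 0.
Δrequired reserves = 6% × 0 = 0.
Δexcess reserves = Δreserves − Δrequired = −£355B − (0) = -£355 billion.

-£355 billion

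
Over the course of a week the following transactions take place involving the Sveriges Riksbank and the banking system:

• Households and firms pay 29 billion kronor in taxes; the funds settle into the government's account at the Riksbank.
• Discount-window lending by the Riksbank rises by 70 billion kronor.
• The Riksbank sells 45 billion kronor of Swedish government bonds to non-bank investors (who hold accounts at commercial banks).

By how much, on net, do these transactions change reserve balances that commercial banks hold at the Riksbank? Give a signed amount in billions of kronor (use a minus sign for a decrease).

Government account inflow 29 billion kronor: funds move from bank reserves into the government account → −29B.
Discount-window loan 70 billion kronor: the loan is credited to the bank's reserve account → +70B.
Asset sale (to non-banks) 45 billion kronor: the non-bank buyers' banks settle from reserves → −45B.
Net: −29 + 70 − 45 = -4 billion.

-4 billion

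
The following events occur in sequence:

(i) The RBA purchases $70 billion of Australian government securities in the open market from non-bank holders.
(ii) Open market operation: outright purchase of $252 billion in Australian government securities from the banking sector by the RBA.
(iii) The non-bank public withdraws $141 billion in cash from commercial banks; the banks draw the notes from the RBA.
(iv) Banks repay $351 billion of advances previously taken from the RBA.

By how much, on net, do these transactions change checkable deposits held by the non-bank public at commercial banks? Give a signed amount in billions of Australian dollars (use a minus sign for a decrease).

RBA balance sheet:
  Assets:      Securities +$322B, Loans to banks −$351B
  Liabilities: Bank reserves −$170B, Currency in circulation +$141B
Commercial banking system:
  Assets:      Reserves at CB −$170B, Securities −$252B
  Liabilities: Checkable deposits −$71B, Borrowings from CB −$351B
So the change in checkable deposits held by the non-bank public at commercial banks is -$71 billion.

-$71 billion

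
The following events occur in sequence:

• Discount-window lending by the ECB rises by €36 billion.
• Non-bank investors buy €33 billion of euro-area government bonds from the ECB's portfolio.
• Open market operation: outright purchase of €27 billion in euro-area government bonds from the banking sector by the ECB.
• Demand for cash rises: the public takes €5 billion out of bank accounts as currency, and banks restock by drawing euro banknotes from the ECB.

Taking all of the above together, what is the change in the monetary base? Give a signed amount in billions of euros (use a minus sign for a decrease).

ECB balance sheet:
  Assets:      Securities −€6B, Loans to banks +€36B
  Liabilities: Bank reserves +€25B, Currency in circulation +€5B
Commercial banking system:
  Assets:      Reserves at CB +€25B, Securities −€27B
  Liabilities: Checkable deposits −€38B, Borrowings from CB +€36B
Monetary base = currency + reserves: +€5B + (+€25B) = +€30 billion.

+€30 billion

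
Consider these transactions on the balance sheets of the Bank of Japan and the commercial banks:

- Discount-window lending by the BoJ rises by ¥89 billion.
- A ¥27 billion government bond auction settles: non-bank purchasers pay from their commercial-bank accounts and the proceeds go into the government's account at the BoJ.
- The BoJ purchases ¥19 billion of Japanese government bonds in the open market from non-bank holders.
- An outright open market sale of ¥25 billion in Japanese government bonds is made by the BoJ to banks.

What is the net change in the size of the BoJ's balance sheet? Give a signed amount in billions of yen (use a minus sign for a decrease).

Discount-window loan ¥89 billion: a BoJ asset is acquired → +¥89B.
Government account inflow ¥27 billion: only the composition of liabilities changes → 0.
Asset purchase (from non-banks) ¥19 billion: a BoJ asset is acquired → +¥19B.
OMO sale (to banks) ¥25 billion: a BoJ asset is shed → −¥25B.
Net: 89 + 0 + 19 − 25 = +¥83 billion.

+¥83 billion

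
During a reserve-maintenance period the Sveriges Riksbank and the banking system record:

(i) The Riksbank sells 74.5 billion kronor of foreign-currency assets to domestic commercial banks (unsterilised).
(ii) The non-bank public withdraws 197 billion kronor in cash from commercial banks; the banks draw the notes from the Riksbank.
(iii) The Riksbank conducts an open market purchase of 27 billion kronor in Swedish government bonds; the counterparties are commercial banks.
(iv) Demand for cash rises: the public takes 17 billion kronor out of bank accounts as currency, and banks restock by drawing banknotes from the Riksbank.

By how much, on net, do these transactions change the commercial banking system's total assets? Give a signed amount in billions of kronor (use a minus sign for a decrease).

-214 billion

Riksbank balance sheet:
  Assets:      Securities +27B, Foreign assets −74.5B
  Liabilities: Bank reserves −261.5B, Currency in circulation +214B
Commercial banking system:
  Assets:      Reserves at CB −261.5B, Securities −27B, Foreign assets +74.5B
  Liabilities: Checkable deposits −214B
Change in total bank assets = -214 billion.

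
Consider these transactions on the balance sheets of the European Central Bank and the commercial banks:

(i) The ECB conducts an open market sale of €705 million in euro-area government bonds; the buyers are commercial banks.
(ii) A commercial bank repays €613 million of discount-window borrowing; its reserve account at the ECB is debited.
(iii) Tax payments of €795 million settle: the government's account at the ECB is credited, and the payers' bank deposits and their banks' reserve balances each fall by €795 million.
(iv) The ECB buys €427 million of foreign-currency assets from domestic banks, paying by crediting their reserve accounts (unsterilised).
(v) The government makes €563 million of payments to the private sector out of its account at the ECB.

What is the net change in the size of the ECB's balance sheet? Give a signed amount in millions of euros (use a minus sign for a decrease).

OMO sale (to banks) €705 million: an ECB asset is shed → −€705M.
Discount-window repayment €613 million: an ECB asset is shed → −€613M.
Government account inflow €795 million: only the composition of liabilities changes → 0.
FX purchase €427 million: an ECB asset is acquired → +€427M.
Government spending €563 million: only the composition of liabilities changes → 0.
Net: −705 − 613 + 0 + 427 + 0 = -€891 million.

-€891 million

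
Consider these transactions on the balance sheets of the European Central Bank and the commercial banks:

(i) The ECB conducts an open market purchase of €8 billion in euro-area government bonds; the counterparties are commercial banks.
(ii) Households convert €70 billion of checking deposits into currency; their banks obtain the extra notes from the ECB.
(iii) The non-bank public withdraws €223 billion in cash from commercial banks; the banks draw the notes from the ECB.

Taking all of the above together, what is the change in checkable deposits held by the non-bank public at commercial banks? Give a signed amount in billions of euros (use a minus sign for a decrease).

-€293 billion

OMO purchase (from banks) €8 billion: the counterparty is a bank, so public deposits are unchanged → 0.
Currency withdrawal €70 billion: non-bank counterparties' bank balances fall → −€70B.
Currency withdrawal €223 billion: non-bank counterparties' bank balances fall → −€223B.
Net: 0 − 70 − 223 = -€293 billion.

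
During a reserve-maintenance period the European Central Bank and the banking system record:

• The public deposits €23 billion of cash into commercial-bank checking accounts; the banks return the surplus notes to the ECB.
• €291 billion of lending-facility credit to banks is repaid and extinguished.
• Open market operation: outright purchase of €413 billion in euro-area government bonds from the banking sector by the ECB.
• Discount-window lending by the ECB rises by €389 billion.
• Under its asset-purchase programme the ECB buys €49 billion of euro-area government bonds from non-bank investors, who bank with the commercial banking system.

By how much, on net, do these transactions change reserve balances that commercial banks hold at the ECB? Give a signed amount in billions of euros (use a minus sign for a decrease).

ECB balance sheet:
  Assets:      Securities +€462B, Loans to banks +€98B
  Liabilities: Bank reserves +€583B, Currency in circulation −€23B
So the change in reserve balances that commercial banks hold at the ECB is +€583 billion.

+€583 billion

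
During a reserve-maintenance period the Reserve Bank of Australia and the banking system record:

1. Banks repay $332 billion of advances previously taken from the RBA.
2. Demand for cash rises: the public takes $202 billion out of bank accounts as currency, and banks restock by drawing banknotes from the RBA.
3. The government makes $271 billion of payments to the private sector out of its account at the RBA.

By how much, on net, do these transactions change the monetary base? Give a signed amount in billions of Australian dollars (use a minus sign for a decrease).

RBA balance sheet:
  Assets:      Loans to banks −$332B
  Liabilities: Bank reserves −$263B, Currency in circulation +$202B, Government deposits −$271B
Monetary base = currency + reserves: +$202B + (−$263B) = -$61 billion.

-$61 billion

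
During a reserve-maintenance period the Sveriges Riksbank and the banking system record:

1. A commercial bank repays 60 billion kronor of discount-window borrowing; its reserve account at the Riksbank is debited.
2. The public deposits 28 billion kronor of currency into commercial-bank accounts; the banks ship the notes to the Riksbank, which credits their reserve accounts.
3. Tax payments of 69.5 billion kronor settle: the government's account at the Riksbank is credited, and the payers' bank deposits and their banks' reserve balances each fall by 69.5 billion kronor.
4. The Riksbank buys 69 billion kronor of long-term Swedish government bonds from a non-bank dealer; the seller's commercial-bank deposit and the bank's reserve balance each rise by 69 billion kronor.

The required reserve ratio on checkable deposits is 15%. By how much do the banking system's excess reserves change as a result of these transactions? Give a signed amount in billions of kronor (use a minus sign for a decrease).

-36.625 billion

Discount-window repayment 60 billion kronor: reserves −60B, deposits 0.
Currency deposit 28 billion kronor: reserves +28B, deposits +28B.
Government account inflow 69.5 billion kronor: reserves −69.5B, deposits −69.5B.
Asset purchase (from non-banks) 69 billion kronor: reserves +69B, deposits +69B.
Totals: Δreserves = −32.5B, Δdeposits = +27.5B.
Δrequired reserves = 15% × +27.5B = +4.125B.
Δexcess reserves = Δreserves − Δrequired = −32.5B − (+4.125B) = -36.625 billion.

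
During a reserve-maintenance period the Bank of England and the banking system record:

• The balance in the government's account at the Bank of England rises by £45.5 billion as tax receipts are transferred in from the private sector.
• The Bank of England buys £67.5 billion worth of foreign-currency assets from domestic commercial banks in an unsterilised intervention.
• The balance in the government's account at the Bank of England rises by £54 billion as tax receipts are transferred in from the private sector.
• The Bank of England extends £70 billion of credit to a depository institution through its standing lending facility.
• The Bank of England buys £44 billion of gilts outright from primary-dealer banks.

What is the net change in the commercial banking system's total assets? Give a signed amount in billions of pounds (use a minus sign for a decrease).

-£29.5 billion

Government account inflow £45.5 billion: bank balance sheets shrink → −£45.5B.
FX purchase £67.5 billion: just an asset swap on bank balance sheets → 0.
Government account inflow £54 billion: bank balance sheets shrink → −£54B.
Discount-window loan £70 billion: bank balance sheets expand → +£70B.
OMO purchase (from banks) £44 billion: just an asset swap on bank balance sheets → 0.
Net: −45.5 + 0 − 54 + 70 + 0 = -£29.5 billion.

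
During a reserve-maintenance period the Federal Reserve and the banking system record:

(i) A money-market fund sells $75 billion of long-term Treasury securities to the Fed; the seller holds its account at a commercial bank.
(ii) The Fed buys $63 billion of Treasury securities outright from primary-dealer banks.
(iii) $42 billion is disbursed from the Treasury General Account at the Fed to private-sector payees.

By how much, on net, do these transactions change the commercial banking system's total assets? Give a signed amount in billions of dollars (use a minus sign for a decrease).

+$117 billion

Asset purchase (from non-banks) $75 billion: bank balance sheets expand → +$75B.
OMO purchase (from banks) $63 billion: just an asset swap on bank balance sheets → 0.
Government spending $42 billion: bank balance sheets expand → +$42B.
Net: 75 + 0 + 42 = +$117 billion.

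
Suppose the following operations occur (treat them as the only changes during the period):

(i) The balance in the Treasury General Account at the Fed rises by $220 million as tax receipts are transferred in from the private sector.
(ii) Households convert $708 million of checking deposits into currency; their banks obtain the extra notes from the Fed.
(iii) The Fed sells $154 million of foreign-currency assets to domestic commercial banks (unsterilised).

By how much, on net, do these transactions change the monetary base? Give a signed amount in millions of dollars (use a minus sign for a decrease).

-$374 million

Government account inflow $220 million: reserves shift to a non-base liability → −$220M.
Currency withdrawal $708 million: just a shift between currency and reserves — both are base money → 0.
FX sale $154 million: Fed balance sheet contracts → −$154M.
Net: −220 + 0 − 154 = -$374 million.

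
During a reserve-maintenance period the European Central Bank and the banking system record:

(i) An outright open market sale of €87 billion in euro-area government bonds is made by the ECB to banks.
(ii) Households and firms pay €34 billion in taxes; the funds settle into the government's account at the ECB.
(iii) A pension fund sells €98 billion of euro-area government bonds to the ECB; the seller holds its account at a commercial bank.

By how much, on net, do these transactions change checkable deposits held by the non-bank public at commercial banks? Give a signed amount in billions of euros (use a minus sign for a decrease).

OMO sale (to banks) €87 billion: the counterparty is a bank, so public deposits are unchanged → 0.
Government account inflow €34 billion: non-bank counterparties' bank balances fall → −€34B.
Asset purchase (from non-banks) €98 billion: non-bank counterparties' bank balances rise → +€98B.
Net: 0 − 34 + 98 = +€64 billion.

+€64 billion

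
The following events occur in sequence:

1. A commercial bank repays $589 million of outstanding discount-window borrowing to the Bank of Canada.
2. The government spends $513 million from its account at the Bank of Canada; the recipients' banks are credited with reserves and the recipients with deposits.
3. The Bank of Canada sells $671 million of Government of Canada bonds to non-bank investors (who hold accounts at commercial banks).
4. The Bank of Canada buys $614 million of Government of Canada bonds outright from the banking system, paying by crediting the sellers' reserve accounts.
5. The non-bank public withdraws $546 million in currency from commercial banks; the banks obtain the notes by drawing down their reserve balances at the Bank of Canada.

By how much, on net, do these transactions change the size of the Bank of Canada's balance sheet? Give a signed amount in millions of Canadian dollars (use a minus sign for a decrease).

-$646 million

Bank of Canada balance sheet:
  Assets:      Securities −$57M, Loans to banks −$589M
  Liabilities: Bank reserves −$679M, Currency in circulation +$546M, Government deposits −$513M
Change in total Bank of Canada assets = -$646 million.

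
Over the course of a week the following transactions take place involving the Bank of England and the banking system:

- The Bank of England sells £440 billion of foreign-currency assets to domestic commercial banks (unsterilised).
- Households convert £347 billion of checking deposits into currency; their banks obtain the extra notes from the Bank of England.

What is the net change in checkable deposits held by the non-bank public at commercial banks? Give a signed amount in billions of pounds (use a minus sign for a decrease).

-£347 billion

FX sale £440 billion: the counterparty is a bank, so public deposits are unchanged → 0.
Currency withdrawal £347 billion: non-bank counterparties' bank balances fall → −£347B.
Net: 0 − 347 = -£347 billion.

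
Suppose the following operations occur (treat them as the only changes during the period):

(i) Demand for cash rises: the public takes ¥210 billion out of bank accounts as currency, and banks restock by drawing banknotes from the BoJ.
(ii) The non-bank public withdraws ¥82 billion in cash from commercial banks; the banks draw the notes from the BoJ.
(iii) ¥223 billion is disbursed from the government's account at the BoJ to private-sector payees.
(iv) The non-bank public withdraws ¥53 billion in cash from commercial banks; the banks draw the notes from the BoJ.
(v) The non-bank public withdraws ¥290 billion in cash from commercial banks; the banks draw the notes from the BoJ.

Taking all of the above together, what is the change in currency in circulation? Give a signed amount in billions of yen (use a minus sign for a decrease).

+¥635 billion

Currency withdrawal ¥210 billion: notes leave the central bank → +¥210B.
Currency withdrawal ¥82 billion: notes leave the central bank → +¥82B.
Government spending ¥223 billion: no currency enters or leaves circulation → 0.
Currency withdrawal ¥53 billion: notes leave the central bank → +¥53B.
Currency withdrawal ¥290 billion: notes leave the central bank → +¥290B.
Net: 210 + 82 + 0 + 53 + 290 = +¥635 billion.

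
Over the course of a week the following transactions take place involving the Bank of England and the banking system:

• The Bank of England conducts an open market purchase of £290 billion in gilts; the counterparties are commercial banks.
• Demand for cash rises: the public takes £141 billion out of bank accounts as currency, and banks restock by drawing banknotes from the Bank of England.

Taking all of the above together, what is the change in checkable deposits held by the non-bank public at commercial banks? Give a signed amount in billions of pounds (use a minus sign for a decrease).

Bank of England balance sheet:
  Assets:      Securities +£290B
  Liabilities: Bank reserves +£149B, Currency in circulation +£141B
Commercial banking system:
  Assets:      Reserves at CB +£149B, Securities −£290B
  Liabilities: Checkable deposits −£141B
So the change in checkable deposits held by the non-bank public at commercial banks is -£141 billion.

-£141 billion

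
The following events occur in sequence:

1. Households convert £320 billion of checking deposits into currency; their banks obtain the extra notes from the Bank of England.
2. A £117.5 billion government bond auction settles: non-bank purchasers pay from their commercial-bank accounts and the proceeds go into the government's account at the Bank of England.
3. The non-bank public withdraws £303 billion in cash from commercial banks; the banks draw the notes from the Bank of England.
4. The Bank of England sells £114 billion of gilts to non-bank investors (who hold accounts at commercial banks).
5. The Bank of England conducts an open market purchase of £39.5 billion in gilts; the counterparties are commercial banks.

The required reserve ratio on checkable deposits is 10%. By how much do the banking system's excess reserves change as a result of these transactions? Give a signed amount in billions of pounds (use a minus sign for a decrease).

-£729.55 billion

Currency withdrawal £320 billion: reserves −£320B, deposits −£320B.
Government account inflow £117.5 billion: reserves −£117.5B, deposits −£117.5B.
Currency withdrawal £303 billion: reserves −£303B, deposits −£303B.
Asset sale (to non-banks) £114 billion: reserves −£114B, deposits −£114B.
OMO purchase (from banks) £39.5 billion: reserves +£39.5B, deposits 0.
Totals: Δreserves = −£815B, Δdeposits = −£854.5B.
Δrequired reserves = 10% × −£854.5B = −£85.45B.
Δexcess reserves = Δreserves − Δrequired = −£815B − (−£85.45B) = -£729.55 billion.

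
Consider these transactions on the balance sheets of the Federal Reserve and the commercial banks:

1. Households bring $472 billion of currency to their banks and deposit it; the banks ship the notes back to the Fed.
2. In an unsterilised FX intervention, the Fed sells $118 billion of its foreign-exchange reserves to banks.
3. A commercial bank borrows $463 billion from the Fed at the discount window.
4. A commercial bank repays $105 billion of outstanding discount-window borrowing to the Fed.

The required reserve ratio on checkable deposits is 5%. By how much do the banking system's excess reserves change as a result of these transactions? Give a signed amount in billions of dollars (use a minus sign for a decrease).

+$688.4 billion

Currency deposit $472 billion: reserves +$472B, deposits +$472B.
FX sale $118 billion: reserves −$118B, deposits 0.
Discount-window loan $463 billion: reserves +$463B, deposits 0.
Discount-window repayment $105 billion: reserves −$105B, deposits 0.
Totals: Δreserves = +$712B, Δdeposits = +$472B.
Δrequired reserves = 5% × +$472B = +$23.6B.
Δexcess reserves = Δreserves − Δrequired = +$712B − (+$23.6B) = +$688.4 billion.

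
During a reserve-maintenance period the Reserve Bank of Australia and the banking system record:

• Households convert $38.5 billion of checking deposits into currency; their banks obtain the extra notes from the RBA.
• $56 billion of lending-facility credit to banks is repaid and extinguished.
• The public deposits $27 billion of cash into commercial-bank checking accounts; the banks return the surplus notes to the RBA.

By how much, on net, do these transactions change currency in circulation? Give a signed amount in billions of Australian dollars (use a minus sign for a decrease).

+$11.5 billion

Currency withdrawal $38.5 billion: notes leave the central bank → +$38.5B.
Discount-window repayment $56 billion: no currency enters or leaves circulation → 0.
Currency deposit $27 billion: notes return to the central bank → −$27B.
Net: 38.5 + 0 − 27 = +$11.5 billion.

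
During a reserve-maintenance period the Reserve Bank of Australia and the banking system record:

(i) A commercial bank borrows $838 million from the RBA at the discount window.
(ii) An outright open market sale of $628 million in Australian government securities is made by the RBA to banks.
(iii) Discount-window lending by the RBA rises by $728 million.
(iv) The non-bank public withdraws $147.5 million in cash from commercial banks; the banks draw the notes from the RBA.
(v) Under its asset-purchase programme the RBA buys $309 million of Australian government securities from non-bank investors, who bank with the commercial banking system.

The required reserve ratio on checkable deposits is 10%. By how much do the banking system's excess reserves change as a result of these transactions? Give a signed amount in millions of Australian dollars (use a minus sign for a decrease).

Discount-window loan $838 million: reserves +$838M, deposits 0.
OMO sale (to banks) $628 million: reserves −$628M, deposits 0.
Discount-window loan $728 million: reserves +$728M, deposits 0.
Currency withdrawal $147.5 million: reserves −$147.5M, deposits −$147.5M.
Asset purchase (from non-banks) $309 million: reserves +$309M, deposits +$309M.
Totals: Δreserves = +$1099.5M, Δdeposits = +$161.5M.
Δrequired reserves = 10% × +$161.5M = +$16.15M.
Δexcess reserves = Δreserves − Δrequired = +$1099.5M − (+$16.15M) = +$1083.35 million.

+$1083.35 million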